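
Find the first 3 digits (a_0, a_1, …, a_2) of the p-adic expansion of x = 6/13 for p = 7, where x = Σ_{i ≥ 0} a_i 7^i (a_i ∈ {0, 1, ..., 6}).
(a_0, …, a_2) = (1, 1, 2)

v_7(6/13) = 0 (numerator and denominator both coprime to 7), so x ∈ ℤ_7^×. Compute digits iteratively via a_i = x_i mod 7, x_{i+1} = (x_i − a_i)/7, with x_0 = x:
  x_0 = 6/13;  a_0 = 1;  x_1 = (x_0 − 1)/7 = -1/13
  x_1 = -1/13;  a_1 = 1;  x_2 = (x_1 − 1)/7 = -2/13
  x_2 = -2/13;  a_2 = 2;  x_3 = (x_2 − 2)/7 = -4/13
Digits: (1, 1, 2).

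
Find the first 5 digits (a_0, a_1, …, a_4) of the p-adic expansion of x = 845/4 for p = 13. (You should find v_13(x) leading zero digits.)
(a_0, …, a_4) = (0, 0, 11, 9, 9)

v_13(845/4) = 2, so a_0 = ... = a_1 = 0. Factor out: x = 13^2 · u with u = 5/4 a unit in ℤ_13. Expand u iteratively via a_{v+i} = u_i mod 13, u_{i+1} = (u_i − a_{v+i})/13:
  u_0 = 5/4;  a_2 = 11;  u_1 = (u_0 − 11)/13 = -3/4
  u_1 = -3/4;  a_3 = 9;  u_2 = (u_1 − 9)/13 = -3/4
  u_2 = -3/4;  a_4 = 9;  u_3 = (u_2 − 9)/13 = -3/4
Digits: (0, 0, 11, 9, 9).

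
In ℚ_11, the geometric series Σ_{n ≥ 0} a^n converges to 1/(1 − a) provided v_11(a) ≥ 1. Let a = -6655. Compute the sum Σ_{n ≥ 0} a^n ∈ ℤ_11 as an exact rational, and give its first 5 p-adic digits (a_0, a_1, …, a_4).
Σ a^n = 1/(1 − a) = 1/6656;  first 5 digits = (1, 0, 0, 6, 10)

v_11(a) = 3 ≥ 1, so the series converges in ℤ_11 to 1/(1 − a) = 1/(1 − (-6655)) = 1/6656. Expand this rational in ℤ_11: compute digits iteratively via d_i = x_i mod 11, x_{i+1} = (x_i − d_i)/11. The first 5 digits are (1, 0, 0, 6, 10).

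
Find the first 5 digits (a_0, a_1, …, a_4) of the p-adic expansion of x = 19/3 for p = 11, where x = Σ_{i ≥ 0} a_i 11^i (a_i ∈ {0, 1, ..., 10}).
(a_0, …, a_4) = (10, 7, 3, 7, 3)

v_11(19/3) = 0 (numerator and denominator both coprime to 11), so x ∈ ℤ_11^×. Compute digits iteratively via a_i = x_i mod 11, x_{i+1} = (x_i − a_i)/11, with x_0 = x:
  x_0 = 19/3;  a_0 = 10;  x_1 = (x_0 − 10)/11 = -1/3
  x_1 = -1/3;  a_1 = 7;  x_2 = (x_1 − 7)/11 = -2/3
  x_2 = -2/3;  a_2 = 3;  x_3 = (x_2 − 3)/11 = -1/3
  x_3 = -1/3;  a_3 = 7;  x_4 = (x_3 − 7)/11 = -2/3
  x_4 = -2/3;  a_4 = 3;  x_5 = (x_4 − 3)/11 = -1/3
Digits: (10, 7, 3, 7, 3).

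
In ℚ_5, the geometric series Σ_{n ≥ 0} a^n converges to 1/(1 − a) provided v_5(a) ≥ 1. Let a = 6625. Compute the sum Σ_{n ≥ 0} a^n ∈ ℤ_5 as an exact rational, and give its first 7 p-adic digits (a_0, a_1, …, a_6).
Σ a^n = 1/(1 − a) = -1/6624;  first 7 digits = (1, 0, 0, 3, 0, 2, 4)

v_5(a) = 3 ≥ 1, so the series converges in ℤ_5 to 1/(1 − a) = 1/(1 − 6625) = -1/6624. Expand this rational in ℤ_5: compute digits iteratively via d_i = x_i mod 5, x_{i+1} = (x_i − d_i)/5. The first 7 digits are (1, 0, 0, 3, 0, 2, 4).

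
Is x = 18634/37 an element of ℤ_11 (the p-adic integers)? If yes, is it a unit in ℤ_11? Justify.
x ∈ ℤ_11 but not a unit; v_11(x) = 3 > 0

ℤ_11 = {x ∈ ℚ_11 : v_11(x) ≥ 0} and ℤ_11^× = {x ∈ ℤ_11 : v_11(x) = 0}. Here v_11(18634/37) = v_11(num) − v_11(den) = 3; compare against these criteria.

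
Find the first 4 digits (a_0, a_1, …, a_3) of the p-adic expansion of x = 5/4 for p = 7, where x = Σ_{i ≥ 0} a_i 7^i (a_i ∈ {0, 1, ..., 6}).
(a_0, …, a_3) = (3, 5, 1, 5)

v_7(5/4) = 0 (numerator and denominator both coprime to 7), so x ∈ ℤ_7^×. Compute digits iteratively via a_i = x_i mod 7, x_{i+1} = (x_i − a_i)/7, with x_0 = x:
  x_0 = 5/4;  a_0 = 3;  x_1 = (x_0 − 3)/7 = -1/4
  x_1 = -1/4;  a_1 = 5;  x_2 = (x_1 − 5)/7 = -3/4
  x_2 = -3/4;  a_2 = 1;  x_3 = (x_2 − 1)/7 = -1/4
  x_3 = -1/4;  a_3 = 5;  x_4 = (x_3 − 5)/7 = -3/4
Digits: (3, 5, 1, 5).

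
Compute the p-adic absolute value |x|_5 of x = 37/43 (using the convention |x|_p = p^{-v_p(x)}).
|37/43|_5 = 1

Step 1 — compute v_5(x) by factoring powers of 5 out of the numerator and denominator: v_5(37/43) = 0. Step 2 — apply |x|_p = p^{-v_p(x)} = 5^{0} = 1.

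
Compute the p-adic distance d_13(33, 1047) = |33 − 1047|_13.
d_13(33, 1047) = 1/169

Step 1 — x − y = 33 − 1047 = -1014. Step 2 — v_13(-1014) = 2 (factor: -1014 = −(13^2 · 6); the sign does not affect v_p). Step 3 — |x − y|_13 = 13^{-2} = 1/169.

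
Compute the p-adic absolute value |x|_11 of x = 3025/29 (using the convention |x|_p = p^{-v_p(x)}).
|3025/29|_11 = 1/121

Step 1 — compute v_11(x) by factoring powers of 11 out of the numerator and denominator: v_11(3025/29) = 2. Step 2 — apply |x|_p = p^{-v_p(x)} = 11^{-2} = 1/121.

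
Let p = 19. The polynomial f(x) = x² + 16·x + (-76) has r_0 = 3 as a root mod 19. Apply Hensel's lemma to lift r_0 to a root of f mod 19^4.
r_3 = 28408 (mod 130321)

Hensel: r_{i+1} = r_i − f(r_i)·(f′(r_i))^{-1} mod 19^{i+2}, f′(x) = 2x + 16. Iterate:
  r_0 = 3 (mod 19)
  r_1 = 250 (mod 361)
  r_2 = 972 (mod 6859)
  r_3 = 28408 (mod 130321)
Final: r = 28408 satisfies f(r) ≡ 0 mod 19^4.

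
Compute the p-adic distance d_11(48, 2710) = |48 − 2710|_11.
d_11(48, 2710) = 1/1331

Step 1 — x − y = 48 − 2710 = -2662. Step 2 — v_11(-2662) = 3 (factor: -2662 = −(11^3 · 2); the sign does not affect v_p). Step 3 — |x − y|_11 = 11^{-3} = 1/1331.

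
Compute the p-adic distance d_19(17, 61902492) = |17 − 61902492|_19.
d_19(17, 61902492) = 1/2476099

Step 1 — x − y = 17 − 61902492 = -61902475. Step 2 — v_19(-61902475) = 5 (factor: -61902475 = −(19^5 · 25); the sign does not affect v_p). Step 3 — |x − y|_19 = 19^{-5} = 1/2476099.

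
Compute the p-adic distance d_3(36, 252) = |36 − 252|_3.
d_3(36, 252) = 1/27

Step 1 — x − y = 36 − 252 = -216. Step 2 — v_3(-216) = 3 (factor: -216 = −(3^3 · 8); the sign does not affect v_p). Step 3 — |x − y|_3 = 3^{-3} = 1/27.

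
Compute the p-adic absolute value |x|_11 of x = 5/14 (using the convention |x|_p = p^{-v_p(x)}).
|5/14|_11 = 1

Step 1 — compute v_11(x) by factoring powers of 11 out of the numerator and denominator: v_11(5/14) = 0. Step 2 — apply |x|_p = p^{-v_p(x)} = 11^{0} = 1.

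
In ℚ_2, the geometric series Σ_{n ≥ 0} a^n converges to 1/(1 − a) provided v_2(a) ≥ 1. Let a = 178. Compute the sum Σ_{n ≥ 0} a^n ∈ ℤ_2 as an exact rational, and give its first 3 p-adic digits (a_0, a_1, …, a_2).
Σ a^n = 1/(1 − a) = -1/177;  first 3 digits = (1, 1, 1)

v_2(a) = 1 ≥ 1, so the series converges in ℤ_2 to 1/(1 − a) = 1/(1 − 178) = -1/177. Expand this rational in ℤ_2: compute digits iteratively via d_i = x_i mod 2, x_{i+1} = (x_i − d_i)/2. The first 3 digits are (1, 1, 1).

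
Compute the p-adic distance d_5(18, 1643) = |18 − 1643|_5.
d_5(18, 1643) = 1/125

Step 1 — x − y = 18 − 1643 = -1625. Step 2 — v_5(-1625) = 3 (factor: -1625 = −(5^3 · 13); the sign does not affect v_p). Step 3 — |x − y|_5 = 5^{-3} = 1/125.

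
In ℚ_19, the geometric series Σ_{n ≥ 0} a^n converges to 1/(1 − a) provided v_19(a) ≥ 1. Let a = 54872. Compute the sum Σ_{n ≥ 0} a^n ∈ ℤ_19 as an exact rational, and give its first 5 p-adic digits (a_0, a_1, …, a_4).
Σ a^n = 1/(1 − a) = -1/54871;  first 5 digits = (1, 0, 0, 8, 0)

v_19(a) = 3 ≥ 1, so the series converges in ℤ_19 to 1/(1 − a) = 1/(1 − 54872) = -1/54871. Expand this rational in ℤ_19: compute digits iteratively via d_i = x_i mod 19, x_{i+1} = (x_i − d_i)/19. The first 5 digits are (1, 0, 0, 8, 0).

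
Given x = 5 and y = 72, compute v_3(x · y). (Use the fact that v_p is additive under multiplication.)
v_3(360) = 2

v_p(x) = 0 (factor: 5 = 3^0 · 5); v_p(y) = 2 (factor: 72 = 3^2 · 8). Additivity: v_p(xy) = v_p(x) + v_p(y) = 0 + 2 = 2. (Direct check: xy = 360 = 3^2 · (40).)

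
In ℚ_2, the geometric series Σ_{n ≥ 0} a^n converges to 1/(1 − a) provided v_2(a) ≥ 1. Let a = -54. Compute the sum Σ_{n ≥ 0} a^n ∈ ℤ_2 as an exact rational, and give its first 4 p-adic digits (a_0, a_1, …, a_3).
Σ a^n = 1/(1 − a) = 1/55;  first 4 digits = (1, 1, 1, 0)

v_2(a) = 1 ≥ 1, so the series converges in ℤ_2 to 1/(1 − a) = 1/(1 − (-54)) = 1/55. Expand this rational in ℤ_2: compute digits iteratively via d_i = x_i mod 2, x_{i+1} = (x_i − d_i)/2. The first 4 digits are (1, 1, 1, 0).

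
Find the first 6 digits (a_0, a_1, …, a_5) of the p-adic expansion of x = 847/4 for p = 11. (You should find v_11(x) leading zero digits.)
(a_0, …, a_5) = (0, 0, 10, 2, 8, 2)

v_11(847/4) = 2, so a_0 = ... = a_1 = 0. Factor out: x = 11^2 · u with u = 7/4 a unit in ℤ_11. Expand u iteratively via a_{v+i} = u_i mod 11, u_{i+1} = (u_i − a_{v+i})/11:
  u_0 = 7/4;  a_2 = 10;  u_1 = (u_0 − 10)/11 = -3/4
  u_1 = -3/4;  a_3 = 2;  u_2 = (u_1 − 2)/11 = -1/4
  u_2 = -1/4;  a_4 = 8;  u_3 = (u_2 − 8)/11 = -3/4
  u_3 = -3/4;  a_5 = 2;  u_4 = (u_3 − 2)/11 = -1/4
Digits: (0, 0, 10, 2, 8, 2).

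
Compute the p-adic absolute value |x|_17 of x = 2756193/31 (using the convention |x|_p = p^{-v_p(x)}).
|2756193/31|_17 = 1/83521

Step 1 — compute v_17(x) by factoring powers of 17 out of the numerator and denominator: v_17(2756193/31) = 4. Step 2 — apply |x|_p = p^{-v_p(x)} = 17^{-4} = 1/83521.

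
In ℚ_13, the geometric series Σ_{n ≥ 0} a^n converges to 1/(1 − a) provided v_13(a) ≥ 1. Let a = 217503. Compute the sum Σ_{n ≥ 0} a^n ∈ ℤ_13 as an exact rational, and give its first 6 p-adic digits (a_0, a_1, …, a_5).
Σ a^n = 1/(1 − a) = -1/217502;  first 6 digits = (1, 0, 0, 8, 7, 0)

v_13(a) = 3 ≥ 1, so the series converges in ℤ_13 to 1/(1 − a) = 1/(1 − 217503) = -1/217502. Expand this rational in ℤ_13: compute digits iteratively via d_i = x_i mod 13, x_{i+1} = (x_i − d_i)/13. The first 6 digits are (1, 0, 0, 8, 7, 0).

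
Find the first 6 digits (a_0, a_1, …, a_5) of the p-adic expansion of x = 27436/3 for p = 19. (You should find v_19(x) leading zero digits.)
(a_0, …, a_5) = (0, 0, 0, 14, 12, 12)

v_19(27436/3) = 3, so a_0 = ... = a_2 = 0. Factor out: x = 19^3 · u with u = 4/3 a unit in ℤ_19. Expand u iteratively via a_{v+i} = u_i mod 19, u_{i+1} = (u_i − a_{v+i})/19:
  u_0 = 4/3;  a_3 = 14;  u_1 = (u_0 − 14)/19 = -2/3
  u_1 = -2/3;  a_4 = 12;  u_2 = (u_1 − 12)/19 = -2/3
  u_2 = -2/3;  a_5 = 12;  u_3 = (u_2 − 12)/19 = -2/3
Digits: (0, 0, 0, 14, 12, 12).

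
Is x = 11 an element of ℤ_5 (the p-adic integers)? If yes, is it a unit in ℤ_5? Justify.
x ∈ ℤ_5^× (unit); v_5(x) = 0

ℤ_5 = {x ∈ ℚ_5 : v_5(x) ≥ 0} and ℤ_5^× = {x ∈ ℤ_5 : v_5(x) = 0}. Here v_5(11) = v_5(num) − v_5(den) = 0; compare against these criteria.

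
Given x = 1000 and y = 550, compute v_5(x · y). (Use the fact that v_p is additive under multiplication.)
v_5(550000) = 5

v_p(x) = 3 (factor: 1000 = 5^3 · 8); v_p(y) = 2 (factor: 550 = 5^2 · 22). Additivity: v_p(xy) = v_p(x) + v_p(y) = 3 + 2 = 5. (Direct check: xy = 550000 = 5^5 · (176).)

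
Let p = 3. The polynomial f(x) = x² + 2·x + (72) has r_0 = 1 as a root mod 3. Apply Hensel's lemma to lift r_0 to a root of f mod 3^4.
r_3 = 34 (mod 81)

Hensel: r_{i+1} = r_i − f(r_i)·(f′(r_i))^{-1} mod 3^{i+2}, f′(x) = 2x + 2. Iterate:
  r_0 = 1 (mod 3)
  r_1 = 7 (mod 9)
  r_2 = 7 (mod 27)
  r_3 = 34 (mod 81)
Final: r = 34 satisfies f(r) ≡ 0 mod 3^4.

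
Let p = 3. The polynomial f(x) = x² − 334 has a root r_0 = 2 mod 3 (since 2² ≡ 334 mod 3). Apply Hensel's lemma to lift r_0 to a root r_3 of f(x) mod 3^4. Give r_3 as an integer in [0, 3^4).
r_3 = 35 (mod 81)

Hensel's recurrence: r_{i+1} = r_i − f(r_i)·(f′(r_i))^{-1} mod 3^{i+2}, with f′(x) = 2x. Iterate:
  r_0 = 2 (mod 3)
  r_1 = 8 (mod 9)
  r_2 = 8 (mod 27)
  r_3 = 35 (mod 81)
Final: r_3 = 35, and one checks f(r_3) ≡ 0 mod 3^4.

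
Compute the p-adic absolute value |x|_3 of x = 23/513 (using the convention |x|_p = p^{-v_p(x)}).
|23/513|_3 = 27

Step 1 — compute v_3(x) by factoring powers of 3 out of the numerator and denominator: v_3(23/513) = -3. Step 2 — apply |x|_p = p^{-v_p(x)} = 3^{3} = 27.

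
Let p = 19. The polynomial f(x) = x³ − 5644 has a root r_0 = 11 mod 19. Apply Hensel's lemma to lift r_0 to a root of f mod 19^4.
r_3 = 68411 (mod 130321)

Hensel: r_{i+1} = r_i − f(r_i)/f′(r_i) mod 19^{i+2}, where f′(x) = 3x². Iterate:
  r_0 = 11 (mod 19)
  r_1 = 182 (mod 361)
  r_2 = 6680 (mod 6859)
  r_3 = 68411 (mod 130321)
Final: r = 68411 with f(r) ≡ 0 mod 19^4.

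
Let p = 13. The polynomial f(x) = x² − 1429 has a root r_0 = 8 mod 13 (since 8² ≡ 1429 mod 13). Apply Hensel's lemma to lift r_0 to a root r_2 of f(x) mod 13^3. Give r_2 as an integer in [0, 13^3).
r_2 = 1984 (mod 2197)

Hensel's recurrence: r_{i+1} = r_i − f(r_i)·(f′(r_i))^{-1} mod 13^{i+2}, with f′(x) = 2x. Iterate:
  r_0 = 8 (mod 13)
  r_1 = 125 (mod 169)
  r_2 = 1984 (mod 2197)
Final: r_2 = 1984, and one checks f(r_2) ≡ 0 mod 13^3.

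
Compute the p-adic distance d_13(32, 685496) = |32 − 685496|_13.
d_13(32, 685496) = 1/28561

Step 1 — x − y = 32 − 685496 = -685464. Step 2 — v_13(-685464) = 4 (factor: -685464 = −(13^4 · 24); the sign does not affect v_p). Step 3 — |x − y|_13 = 13^{-4} = 1/28561.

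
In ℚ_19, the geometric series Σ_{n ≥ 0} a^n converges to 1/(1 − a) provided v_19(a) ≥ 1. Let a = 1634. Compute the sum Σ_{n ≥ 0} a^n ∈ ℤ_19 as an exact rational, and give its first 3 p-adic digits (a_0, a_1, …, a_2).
Σ a^n = 1/(1 − a) = -1/1633;  first 3 digits = (1, 10, 9)

v_19(a) = 1 ≥ 1, so the series converges in ℤ_19 to 1/(1 − a) = 1/(1 − 1634) = -1/1633. Expand this rational in ℤ_19: compute digits iteratively via d_i = x_i mod 19, x_{i+1} = (x_i − d_i)/19. The first 3 digits are (1, 10, 9).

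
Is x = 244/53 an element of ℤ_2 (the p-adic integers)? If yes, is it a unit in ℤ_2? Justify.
x ∈ ℤ_2 but not a unit; v_2(x) = 2 > 0

ℤ_2 = {x ∈ ℚ_2 : v_2(x) ≥ 0} and ℤ_2^× = {x ∈ ℤ_2 : v_2(x) = 0}. Here v_2(244/53) = v_2(num) − v_2(den) = 2; compare against these criteria.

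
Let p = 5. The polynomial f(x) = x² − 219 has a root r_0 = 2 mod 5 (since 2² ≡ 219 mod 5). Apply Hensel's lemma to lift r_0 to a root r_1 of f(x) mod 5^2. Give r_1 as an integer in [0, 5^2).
r_1 = 12 (mod 25)

Hensel's recurrence: r_{i+1} = r_i − f(r_i)·(f′(r_i))^{-1} mod 5^{i+2}, with f′(x) = 2x. Iterate:
  r_0 = 2 (mod 5)
  r_1 = 12 (mod 25)
Final: r_1 = 12, and one checks f(r_1) ≡ 0 mod 5^2.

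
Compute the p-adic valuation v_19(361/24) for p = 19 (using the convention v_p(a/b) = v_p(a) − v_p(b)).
v_19(361/24) = 2

Factor powers of 19 from the numerator and denominator of the reduced fraction: 361 = 19^2 · 1 and 24 = 19^0 · 24. Apply v_p(a/b) = v_p(a) − v_p(b): v_19(361/24) = 2 − 0 = 2.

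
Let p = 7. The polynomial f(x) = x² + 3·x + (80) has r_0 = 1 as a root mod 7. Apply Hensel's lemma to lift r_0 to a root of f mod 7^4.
r_3 = 1072 (mod 2401)

Hensel: r_{i+1} = r_i − f(r_i)·(f′(r_i))^{-1} mod 7^{i+2}, f′(x) = 2x + 3. Iterate:
  r_0 = 1 (mod 7)
  r_1 = 43 (mod 49)
  r_2 = 43 (mod 343)
  r_3 = 1072 (mod 2401)
Final: r = 1072 satisfies f(r) ≡ 0 mod 7^4.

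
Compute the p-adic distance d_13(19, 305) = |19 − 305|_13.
d_13(19, 305) = 1/13

Step 1 — x − y = 19 − 305 = -286. Step 2 — v_13(-286) = 1 (factor: -286 = −(13^1 · 22); the sign does not affect v_p). Step 3 — |x − y|_13 = 13^{-1} = 1/13.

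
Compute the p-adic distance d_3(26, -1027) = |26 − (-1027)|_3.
d_3(26, -1027) = 1/81

Step 1 — x − y = 26 − (-1027) = 1053. Step 2 — v_3(1053) = 4 (factor: 1053 = (3^4 · 13); the sign does not affect v_p). Step 3 — |x − y|_3 = 3^{-4} = 1/81.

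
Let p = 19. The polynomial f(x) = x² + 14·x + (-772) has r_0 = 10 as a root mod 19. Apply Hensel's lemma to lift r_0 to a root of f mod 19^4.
r_3 = 83629 (mod 130321)

Hensel: r_{i+1} = r_i − f(r_i)·(f′(r_i))^{-1} mod 19^{i+2}, f′(x) = 2x + 14. Iterate:
  r_0 = 10 (mod 19)
  r_1 = 238 (mod 361)
  r_2 = 1321 (mod 6859)
  r_3 = 83629 (mod 130321)
Final: r = 83629 satisfies f(r) ≡ 0 mod 19^4.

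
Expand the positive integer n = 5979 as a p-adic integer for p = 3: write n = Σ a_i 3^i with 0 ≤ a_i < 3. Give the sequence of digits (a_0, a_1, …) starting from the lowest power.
(a_0, a_1, …) = (0, 1, 1, 2, 1, 0, 2, 2)

Repeated division by 3 gives the digits low-to-high: 5979 = 1·3^1 + 1·3^2 + 2·3^3 + 1·3^4 + 2·3^6 + 2·3^7. Digit sequence: (0, 1, 1, 2, 1, 0, 2, 2).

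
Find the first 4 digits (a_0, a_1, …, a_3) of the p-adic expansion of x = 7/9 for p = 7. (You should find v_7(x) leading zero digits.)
(a_0, …, a_3) = (0, 4, 1, 6)

v_7(7/9) = 1, so a_0 = ... = a_0 = 0. Factor out: x = 7^1 · u with u = 1/9 a unit in ℤ_7. Expand u iteratively via a_{v+i} = u_i mod 7, u_{i+1} = (u_i − a_{v+i})/7:
  u_0 = 1/9;  a_1 = 4;  u_1 = (u_0 − 4)/7 = -5/9
  u_1 = -5/9;  a_2 = 1;  u_2 = (u_1 − 1)/7 = -2/9
  u_2 = -2/9;  a_3 = 6;  u_3 = (u_2 − 6)/7 = -8/9
Digits: (0, 4, 1, 6).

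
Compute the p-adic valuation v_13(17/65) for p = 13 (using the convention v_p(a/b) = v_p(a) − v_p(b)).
v_13(17/65) = -1

Factor powers of 13 from the numerator and denominator of the reduced fraction: 17 = 13^0 · 17 and 65 = 13^1 · 5. Apply v_p(a/b) = v_p(a) − v_p(b): v_13(17/65) = 0 − 1 = -1.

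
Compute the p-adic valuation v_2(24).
v_2(24) = 3

v_2(n) is the largest exponent k such that 2^k divides n. Factor out: 24 = 2^3 · 3. (Sign doesn't affect v_p.) So v_2(24) = 3.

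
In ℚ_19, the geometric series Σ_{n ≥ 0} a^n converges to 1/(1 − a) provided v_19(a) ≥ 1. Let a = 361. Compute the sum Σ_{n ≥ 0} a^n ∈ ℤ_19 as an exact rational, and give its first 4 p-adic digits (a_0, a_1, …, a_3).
Σ a^n = 1/(1 − a) = -1/360;  first 4 digits = (1, 0, 1, 0)

v_19(a) = 2 ≥ 1, so the series converges in ℤ_19 to 1/(1 − a) = 1/(1 − 361) = -1/360. Expand this rational in ℤ_19: compute digits iteratively via d_i = x_i mod 19, x_{i+1} = (x_i − d_i)/19. The first 4 digits are (1, 0, 1, 0).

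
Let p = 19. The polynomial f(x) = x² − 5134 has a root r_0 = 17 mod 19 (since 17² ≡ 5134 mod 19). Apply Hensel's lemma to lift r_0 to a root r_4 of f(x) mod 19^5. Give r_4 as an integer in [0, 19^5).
r_4 = 2143958 (mod 2476099)

Hensel's recurrence: r_{i+1} = r_i − f(r_i)·(f′(r_i))^{-1} mod 19^{i+2}, with f′(x) = 2x. Iterate:
  r_0 = 17 (mod 19)
  r_1 = 340 (mod 361)
  r_2 = 3950 (mod 6859)
  r_3 = 58822 (mod 130321)
  r_4 = 2143958 (mod 2476099)
Final: r_4 = 2143958, and one checks f(r_4) ≡ 0 mod 19^5.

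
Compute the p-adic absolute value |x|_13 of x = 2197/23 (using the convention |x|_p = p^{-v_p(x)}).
|2197/23|_13 = 1/2197

Step 1 — compute v_13(x) by factoring powers of 13 out of the numerator and denominator: v_13(2197/23) = 3. Step 2 — apply |x|_p = p^{-v_p(x)} = 13^{-3} = 1/2197.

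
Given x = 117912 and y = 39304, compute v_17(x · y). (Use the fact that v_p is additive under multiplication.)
v_17(4634413248) = 6

v_p(x) = 3 (factor: 117912 = 17^3 · 24); v_p(y) = 3 (factor: 39304 = 17^3 · 8). Additivity: v_p(xy) = v_p(x) + v_p(y) = 3 + 3 = 6. (Direct check: xy = 4634413248 = 17^6 · (192).)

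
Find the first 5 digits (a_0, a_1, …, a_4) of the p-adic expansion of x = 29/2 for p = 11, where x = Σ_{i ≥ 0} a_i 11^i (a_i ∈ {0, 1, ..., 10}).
(a_0, …, a_4) = (9, 6, 5, 5, 5)

v_11(29/2) = 0 (numerator and denominator both coprime to 11), so x ∈ ℤ_11^×. Compute digits iteratively via a_i = x_i mod 11, x_{i+1} = (x_i − a_i)/11, with x_0 = x:
  x_0 = 29/2;  a_0 = 9;  x_1 = (x_0 − 9)/11 = 1/2
  x_1 = 1/2;  a_1 = 6;  x_2 = (x_1 − 6)/11 = -1/2
  x_2 = -1/2;  a_2 = 5;  x_3 = (x_2 − 5)/11 = -1/2
  x_3 = -1/2;  a_3 = 5;  x_4 = (x_3 − 5)/11 = -1/2
  x_4 = -1/2;  a_4 = 5;  x_5 = (x_4 − 5)/11 = -1/2
Digits: (9, 6, 5, 5, 5).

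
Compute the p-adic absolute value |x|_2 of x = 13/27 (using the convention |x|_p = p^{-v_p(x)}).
|13/27|_2 = 1

Step 1 — compute v_2(x) by factoring powers of 2 out of the numerator and denominator: v_2(13/27) = 0. Step 2 — apply |x|_p = p^{-v_p(x)} = 2^{0} = 1.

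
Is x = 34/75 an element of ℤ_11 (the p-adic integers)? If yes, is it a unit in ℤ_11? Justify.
x ∈ ℤ_11^× (unit); v_11(x) = 0

ℤ_11 = {x ∈ ℚ_11 : v_11(x) ≥ 0} and ℤ_11^× = {x ∈ ℤ_11 : v_11(x) = 0}. Here v_11(34/75) = v_11(num) − v_11(den) = 0; compare against these criteria.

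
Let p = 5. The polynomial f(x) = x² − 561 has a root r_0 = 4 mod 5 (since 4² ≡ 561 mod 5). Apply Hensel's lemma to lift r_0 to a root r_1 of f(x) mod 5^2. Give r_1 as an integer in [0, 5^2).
r_1 = 19 (mod 25)

Hensel's recurrence: r_{i+1} = r_i − f(r_i)·(f′(r_i))^{-1} mod 5^{i+2}, with f′(x) = 2x. Iterate:
  r_0 = 4 (mod 5)
  r_1 = 19 (mod 25)
Final: r_1 = 19, and one checks f(r_1) ≡ 0 mod 5^2.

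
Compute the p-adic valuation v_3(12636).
v_3(12636) = 5

v_3(n) is the largest exponent k such that 3^k divides n. Factor out: 12636 = 3^5 · 52. (Sign doesn't affect v_p.) So v_3(12636) = 5.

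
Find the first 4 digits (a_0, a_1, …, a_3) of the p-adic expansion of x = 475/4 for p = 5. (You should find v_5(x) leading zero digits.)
(a_0, …, a_3) = (0, 0, 1, 2)

v_5(475/4) = 2, so a_0 = ... = a_1 = 0. Factor out: x = 5^2 · u with u = 19/4 a unit in ℤ_5. Expand u iteratively via a_{v+i} = u_i mod 5, u_{i+1} = (u_i − a_{v+i})/5:
  u_0 = 19/4;  a_2 = 1;  u_1 = (u_0 − 1)/5 = 3/4
  u_1 = 3/4;  a_3 = 2;  u_2 = (u_1 − 2)/5 = -1/4
Digits: (0, 0, 1, 2).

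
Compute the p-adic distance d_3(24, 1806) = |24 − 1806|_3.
d_3(24, 1806) = 1/81

Step 1 — x − y = 24 − 1806 = -1782. Step 2 — v_3(-1782) = 4 (factor: -1782 = −(3^4 · 22); the sign does not affect v_p). Step 3 — |x − y|_3 = 3^{-4} = 1/81.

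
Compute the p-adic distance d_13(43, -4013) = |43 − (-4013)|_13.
d_13(43, -4013) = 1/169

Step 1 — x − y = 43 − (-4013) = 4056. Step 2 — v_13(4056) = 2 (factor: 4056 = (13^2 · 24); the sign does not affect v_p). Step 3 — |x − y|_13 = 13^{-2} = 1/169.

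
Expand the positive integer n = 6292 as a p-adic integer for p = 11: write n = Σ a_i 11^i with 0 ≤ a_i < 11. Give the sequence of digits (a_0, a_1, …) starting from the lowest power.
(a_0, a_1, …) = (0, 0, 8, 4)

Repeated division by 11 gives the digits low-to-high: 6292 = 8·11^2 + 4·11^3. Digit sequence: (0, 0, 8, 4).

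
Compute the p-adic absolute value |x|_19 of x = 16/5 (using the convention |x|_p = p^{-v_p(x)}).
|16/5|_19 = 1

Step 1 — compute v_19(x) by factoring powers of 19 out of the numerator and denominator: v_19(16/5) = 0. Step 2 — apply |x|_p = p^{-v_p(x)} = 19^{0} = 1.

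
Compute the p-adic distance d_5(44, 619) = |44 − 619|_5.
d_5(44, 619) = 1/25

Step 1 — x − y = 44 − 619 = -575. Step 2 — v_5(-575) = 2 (factor: -575 = −(5^2 · 23); the sign does not affect v_p). Step 3 — |x − y|_5 = 5^{-2} = 1/25.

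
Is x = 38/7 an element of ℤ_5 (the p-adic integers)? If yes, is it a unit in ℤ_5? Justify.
x ∈ ℤ_5^× (unit); v_5(x) = 0

ℤ_5 = {x ∈ ℚ_5 : v_5(x) ≥ 0} and ℤ_5^× = {x ∈ ℤ_5 : v_5(x) = 0}. Here v_5(38/7) = v_5(num) − v_5(den) = 0; compare against these criteria.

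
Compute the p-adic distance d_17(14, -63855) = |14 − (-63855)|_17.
d_17(14, -63855) = 1/4913

Step 1 — x − y = 14 − (-63855) = 63869. Step 2 — v_17(63869) = 3 (factor: 63869 = (17^3 · 13); the sign does not affect v_p). Step 3 — |x − y|_17 = 17^{-3} = 1/4913.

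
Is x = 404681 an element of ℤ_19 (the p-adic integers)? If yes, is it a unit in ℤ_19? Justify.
x ∈ ℤ_19 but not a unit; v_19(x) = 3 > 0

ℤ_19 = {x ∈ ℚ_19 : v_19(x) ≥ 0} and ℤ_19^× = {x ∈ ℤ_19 : v_19(x) = 0}. Here v_19(404681) = v_19(num) − v_19(den) = 3; compare against these criteria.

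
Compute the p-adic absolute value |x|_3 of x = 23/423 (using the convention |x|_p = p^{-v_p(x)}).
|23/423|_3 = 9

Step 1 — compute v_3(x) by factoring powers of 3 out of the numerator and denominator: v_3(23/423) = -2. Step 2 — apply |x|_p = p^{-v_p(x)} = 3^{2} = 9.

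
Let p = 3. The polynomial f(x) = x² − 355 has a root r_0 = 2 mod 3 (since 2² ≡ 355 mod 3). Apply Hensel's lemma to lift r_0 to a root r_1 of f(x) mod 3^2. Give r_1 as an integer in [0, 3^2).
r_1 = 2 (mod 9)

Hensel's recurrence: r_{i+1} = r_i − f(r_i)·(f′(r_i))^{-1} mod 3^{i+2}, with f′(x) = 2x. Iterate:
  r_0 = 2 (mod 3)
  r_1 = 2 (mod 9)
Final: r_1 = 2, and one checks f(r_1) ≡ 0 mod 3^2.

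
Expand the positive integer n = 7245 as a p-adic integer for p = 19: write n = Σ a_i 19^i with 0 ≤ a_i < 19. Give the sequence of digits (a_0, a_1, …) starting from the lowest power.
(a_0, a_1, …) = (6, 1, 1, 1)

Repeated division by 19 gives the digits low-to-high: 7245 = 6 + 1·19^1 + 1·19^2 + 1·19^3. Digit sequence: (6, 1, 1, 1).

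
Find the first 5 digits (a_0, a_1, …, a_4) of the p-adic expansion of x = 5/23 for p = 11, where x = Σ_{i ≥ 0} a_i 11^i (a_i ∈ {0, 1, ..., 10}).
(a_0, …, a_4) = (5, 1, 8, 5, 10)

v_11(5/23) = 0 (numerator and denominator both coprime to 11), so x ∈ ℤ_11^×. Compute digits iteratively via a_i = x_i mod 11, x_{i+1} = (x_i − a_i)/11, with x_0 = x:
  x_0 = 5/23;  a_0 = 5;  x_1 = (x_0 − 5)/11 = -10/23
  x_1 = -10/23;  a_1 = 1;  x_2 = (x_1 − 1)/11 = -3/23
  x_2 = -3/23;  a_2 = 8;  x_3 = (x_2 − 8)/11 = -17/23
  x_3 = -17/23;  a_3 = 5;  x_4 = (x_3 − 5)/11 = -12/23
  x_4 = -12/23;  a_4 = 10;  x_5 = (x_4 − 10)/11 = -22/23
Digits: (5, 1, 8, 5, 10).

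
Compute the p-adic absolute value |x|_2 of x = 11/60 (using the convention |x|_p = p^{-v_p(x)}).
|11/60|_2 = 4

Step 1 — compute v_2(x) by factoring powers of 2 out of the numerator and denominator: v_2(11/60) = -2. Step 2 — apply |x|_p = p^{-v_p(x)} = 2^{2} = 4.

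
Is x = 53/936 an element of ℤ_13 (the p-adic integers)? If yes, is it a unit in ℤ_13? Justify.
x ∉ ℤ_13 (v_13(x) = -1 < 0)

ℤ_13 = {x ∈ ℚ_13 : v_13(x) ≥ 0} and ℤ_13^× = {x ∈ ℤ_13 : v_13(x) = 0}. Here v_13(53/936) = v_13(num) − v_13(den) = -1; compare against these criteria.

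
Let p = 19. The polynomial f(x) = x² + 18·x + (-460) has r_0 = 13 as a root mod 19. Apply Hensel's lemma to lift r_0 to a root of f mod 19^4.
r_3 = 30527 (mod 130321)

Hensel: r_{i+1} = r_i − f(r_i)·(f′(r_i))^{-1} mod 19^{i+2}, f′(x) = 2x + 18. Iterate:
  r_0 = 13 (mod 19)
  r_1 = 203 (mod 361)
  r_2 = 3091 (mod 6859)
  r_3 = 30527 (mod 130321)
Final: r = 30527 satisfies f(r) ≡ 0 mod 19^4.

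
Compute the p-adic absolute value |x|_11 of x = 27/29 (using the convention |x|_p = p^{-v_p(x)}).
|27/29|_11 = 1

Step 1 — compute v_11(x) by factoring powers of 11 out of the numerator and denominator: v_11(27/29) = 0. Step 2 — apply |x|_p = p^{-v_p(x)} = 11^{0} = 1.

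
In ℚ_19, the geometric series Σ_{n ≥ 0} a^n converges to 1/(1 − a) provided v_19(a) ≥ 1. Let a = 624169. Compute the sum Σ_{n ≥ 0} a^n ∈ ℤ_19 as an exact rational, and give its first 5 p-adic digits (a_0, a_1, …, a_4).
Σ a^n = 1/(1 − a) = -1/624168;  first 5 digits = (1, 0, 0, 15, 4)

v_19(a) = 3 ≥ 1, so the series converges in ℤ_19 to 1/(1 − a) = 1/(1 − 624169) = -1/624168. Expand this rational in ℤ_19: compute digits iteratively via d_i = x_i mod 19, x_{i+1} = (x_i − d_i)/19. The first 5 digits are (1, 0, 0, 15, 4).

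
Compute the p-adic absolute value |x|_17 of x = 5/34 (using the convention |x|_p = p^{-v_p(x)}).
|5/34|_17 = 17

Step 1 — compute v_17(x) by factoring powers of 17 out of the numerator and denominator: v_17(5/34) = -1. Step 2 — apply |x|_p = p^{-v_p(x)} = 17^{1} = 17.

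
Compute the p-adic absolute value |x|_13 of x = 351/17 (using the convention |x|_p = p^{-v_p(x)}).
|351/17|_13 = 1/13

Step 1 — compute v_13(x) by factoring powers of 13 out of the numerator and denominator: v_13(351/17) = 1. Step 2 — apply |x|_p = p^{-v_p(x)} = 13^{-1} = 1/13.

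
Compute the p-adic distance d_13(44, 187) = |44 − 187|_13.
d_13(44, 187) = 1/13

Step 1 — x − y = 44 − 187 = -143. Step 2 — v_13(-143) = 1 (factor: -143 = −(13^1 · 11); the sign does not affect v_p). Step 3 — |x − y|_13 = 13^{-1} = 1/13.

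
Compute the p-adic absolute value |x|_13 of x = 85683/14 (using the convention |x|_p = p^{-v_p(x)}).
|85683/14|_13 = 1/28561

Step 1 — compute v_13(x) by factoring powers of 13 out of the numerator and denominator: v_13(85683/14) = 4. Step 2 — apply |x|_p = p^{-v_p(x)} = 13^{-4} = 1/28561.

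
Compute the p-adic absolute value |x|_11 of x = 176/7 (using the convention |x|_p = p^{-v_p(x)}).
|176/7|_11 = 1/11

Step 1 — compute v_11(x) by factoring powers of 11 out of the numerator and denominator: v_11(176/7) = 1. Step 2 — apply |x|_p = p^{-v_p(x)} = 11^{-1} = 1/11.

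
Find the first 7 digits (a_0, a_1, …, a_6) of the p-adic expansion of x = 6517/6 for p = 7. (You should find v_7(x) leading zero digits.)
(a_0, …, a_6) = (0, 0, 0, 2, 6, 5, 5)

v_7(6517/6) = 3, so a_0 = ... = a_2 = 0. Factor out: x = 7^3 · u with u = 19/6 a unit in ℤ_7. Expand u iteratively via a_{v+i} = u_i mod 7, u_{i+1} = (u_i − a_{v+i})/7:
  u_0 = 19/6;  a_3 = 2;  u_1 = (u_0 − 2)/7 = 1/6
  u_1 = 1/6;  a_4 = 6;  u_2 = (u_1 − 6)/7 = -5/6
  u_2 = -5/6;  a_5 = 5;  u_3 = (u_2 − 5)/7 = -5/6
  u_3 = -5/6;  a_6 = 5;  u_4 = (u_3 − 5)/7 = -5/6
Digits: (0, 0, 0, 2, 6, 5, 5).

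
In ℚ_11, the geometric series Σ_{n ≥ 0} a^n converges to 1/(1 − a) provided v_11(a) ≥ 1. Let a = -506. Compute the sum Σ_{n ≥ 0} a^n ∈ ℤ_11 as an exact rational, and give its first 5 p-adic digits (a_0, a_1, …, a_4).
Σ a^n = 1/(1 − a) = 1/507;  first 5 digits = (1, 9, 10, 7, 6)

v_11(a) = 1 ≥ 1, so the series converges in ℤ_11 to 1/(1 − a) = 1/(1 − (-506)) = 1/507. Expand this rational in ℤ_11: compute digits iteratively via d_i = x_i mod 11, x_{i+1} = (x_i − d_i)/11. The first 5 digits are (1, 9, 10, 7, 6).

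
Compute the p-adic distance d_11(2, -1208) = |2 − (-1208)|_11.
d_11(2, -1208) = 1/121

Step 1 — x − y = 2 − (-1208) = 1210. Step 2 — v_11(1210) = 2 (factor: 1210 = (11^2 · 10); the sign does not affect v_p). Step 3 — |x − y|_11 = 11^{-2} = 1/121.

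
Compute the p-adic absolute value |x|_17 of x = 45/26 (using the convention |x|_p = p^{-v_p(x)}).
|45/26|_17 = 1

Step 1 — compute v_17(x) by factoring powers of 17 out of the numerator and denominator: v_17(45/26) = 0. Step 2 — apply |x|_p = p^{-v_p(x)} = 17^{0} = 1.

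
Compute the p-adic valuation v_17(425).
v_17(425) = 1

v_17(n) is the largest exponent k such that 17^k divides n. Factor out: 425 = 17^1 · 25. (Sign doesn't affect v_p.) So v_17(425) = 1.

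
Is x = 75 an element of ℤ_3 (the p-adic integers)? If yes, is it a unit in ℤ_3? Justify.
x ∈ ℤ_3 but not a unit; v_3(x) = 1 > 0

ℤ_3 = {x ∈ ℚ_3 : v_3(x) ≥ 0} and ℤ_3^× = {x ∈ ℤ_3 : v_3(x) = 0}. Here v_3(75) = v_3(num) − v_3(den) = 1; compare against these criteria.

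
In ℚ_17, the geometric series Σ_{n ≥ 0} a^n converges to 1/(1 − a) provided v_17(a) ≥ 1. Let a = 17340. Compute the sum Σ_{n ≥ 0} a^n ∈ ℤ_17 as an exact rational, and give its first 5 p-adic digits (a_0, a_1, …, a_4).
Σ a^n = 1/(1 − a) = -1/17339;  first 5 digits = (1, 0, 9, 3, 13)

v_17(a) = 2 ≥ 1, so the series converges in ℤ_17 to 1/(1 − a) = 1/(1 − 17340) = -1/17339. Expand this rational in ℤ_17: compute digits iteratively via d_i = x_i mod 17, x_{i+1} = (x_i − d_i)/17. The first 5 digits are (1, 0, 9, 3, 13).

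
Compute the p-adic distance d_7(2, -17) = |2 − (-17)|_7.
d_7(2, -17) = 1

Step 1 — x − y = 2 − (-17) = 19. Step 2 — v_7(19) = 0 (factor: 19 = (7^0 · 19); the sign does not affect v_p). Step 3 — |x − y|_7 = 7^{0} = 1.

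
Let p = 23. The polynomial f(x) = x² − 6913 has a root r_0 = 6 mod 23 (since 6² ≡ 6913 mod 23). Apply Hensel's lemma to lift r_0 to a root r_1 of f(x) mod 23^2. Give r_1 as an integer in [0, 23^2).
r_1 = 6 (mod 529)

Hensel's recurrence: r_{i+1} = r_i − f(r_i)·(f′(r_i))^{-1} mod 23^{i+2}, with f′(x) = 2x. Iterate:
  r_0 = 6 (mod 23)
  r_1 = 6 (mod 529)
Final: r_1 = 6, and one checks f(r_1) ≡ 0 mod 23^2.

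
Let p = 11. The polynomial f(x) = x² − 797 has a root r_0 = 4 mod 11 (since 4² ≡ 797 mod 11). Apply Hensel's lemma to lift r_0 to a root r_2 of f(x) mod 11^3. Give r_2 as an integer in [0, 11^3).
r_2 = 873 (mod 1331)

Hensel's recurrence: r_{i+1} = r_i − f(r_i)·(f′(r_i))^{-1} mod 11^{i+2}, with f′(x) = 2x. Iterate:
  r_0 = 4 (mod 11)
  r_1 = 26 (mod 121)
  r_2 = 873 (mod 1331)
Final: r_2 = 873, and one checks f(r_2) ≡ 0 mod 11^3.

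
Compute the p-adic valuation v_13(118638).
v_13(118638) = 3

v_13(n) is the largest exponent k such that 13^k divides n. Factor out: 118638 = 13^3 · 54. (Sign doesn't affect v_p.) So v_13(118638) = 3.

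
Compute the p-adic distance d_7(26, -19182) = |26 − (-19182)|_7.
d_7(26, -19182) = 1/2401

Step 1 — x − y = 26 − (-19182) = 19208. Step 2 — v_7(19208) = 4 (factor: 19208 = (7^4 · 8); the sign does not affect v_p). Step 3 — |x − y|_7 = 7^{-4} = 1/2401.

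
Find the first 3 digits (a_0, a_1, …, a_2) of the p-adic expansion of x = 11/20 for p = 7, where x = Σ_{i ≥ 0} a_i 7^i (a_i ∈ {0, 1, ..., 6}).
(a_0, …, a_2) = (3, 0, 1)

v_7(11/20) = 0 (numerator and denominator both coprime to 7), so x ∈ ℤ_7^×. Compute digits iteratively via a_i = x_i mod 7, x_{i+1} = (x_i − a_i)/7, with x_0 = x:
  x_0 = 11/20;  a_0 = 3;  x_1 = (x_0 − 3)/7 = -7/20
  x_1 = -7/20;  a_1 = 0;  x_2 = (x_1 − 0)/7 = -1/20
  x_2 = -1/20;  a_2 = 1;  x_3 = (x_2 − 1)/7 = -3/20
Digits: (3, 0, 1).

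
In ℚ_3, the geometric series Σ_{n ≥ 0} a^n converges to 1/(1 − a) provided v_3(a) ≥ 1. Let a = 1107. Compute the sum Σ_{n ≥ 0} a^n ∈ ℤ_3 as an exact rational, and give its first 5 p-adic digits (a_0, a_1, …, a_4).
Σ a^n = 1/(1 − a) = -1/1106;  first 5 digits = (1, 0, 0, 2, 1)

v_3(a) = 3 ≥ 1, so the series converges in ℤ_3 to 1/(1 − a) = 1/(1 − 1107) = -1/1106. Expand this rational in ℤ_3: compute digits iteratively via d_i = x_i mod 3, x_{i+1} = (x_i − d_i)/3. The first 5 digits are (1, 0, 0, 2, 1).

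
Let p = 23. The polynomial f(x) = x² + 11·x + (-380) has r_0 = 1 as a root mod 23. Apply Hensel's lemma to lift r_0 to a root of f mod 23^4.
r_3 = 37100 (mod 279841)

Hensel: r_{i+1} = r_i − f(r_i)·(f′(r_i))^{-1} mod 23^{i+2}, f′(x) = 2x + 11. Iterate:
  r_0 = 1 (mod 23)
  r_1 = 70 (mod 529)
  r_2 = 599 (mod 12167)
  r_3 = 37100 (mod 279841)
Final: r = 37100 satisfies f(r) ≡ 0 mod 23^4.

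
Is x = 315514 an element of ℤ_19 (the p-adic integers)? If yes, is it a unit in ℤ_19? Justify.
x ∈ ℤ_19 but not a unit; v_19(x) = 3 > 0

ℤ_19 = {x ∈ ℚ_19 : v_19(x) ≥ 0} and ℤ_19^× = {x ∈ ℤ_19 : v_19(x) = 0}. Here v_19(315514) = v_19(num) − v_19(den) = 3; compare against these criteria.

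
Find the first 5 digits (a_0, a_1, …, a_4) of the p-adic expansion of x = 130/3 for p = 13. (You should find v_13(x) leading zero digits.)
(a_0, …, a_4) = (0, 12, 8, 8, 8)

v_13(130/3) = 1, so a_0 = ... = a_0 = 0. Factor out: x = 13^1 · u with u = 10/3 a unit in ℤ_13. Expand u iteratively via a_{v+i} = u_i mod 13, u_{i+1} = (u_i − a_{v+i})/13:
  u_0 = 10/3;  a_1 = 12;  u_1 = (u_0 − 12)/13 = -2/3
  u_1 = -2/3;  a_2 = 8;  u_2 = (u_1 − 8)/13 = -2/3
  u_2 = -2/3;  a_3 = 8;  u_3 = (u_2 − 8)/13 = -2/3
  u_3 = -2/3;  a_4 = 8;  u_4 = (u_3 − 8)/13 = -2/3
Digits: (0, 12, 8, 8, 8).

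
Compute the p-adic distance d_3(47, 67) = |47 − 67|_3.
d_3(47, 67) = 1

Step 1 — x − y = 47 − 67 = -20. Step 2 — v_3(-20) = 0 (factor: -20 = −(3^0 · 20); the sign does not affect v_p). Step 3 — |x − y|_3 = 3^{0} = 1.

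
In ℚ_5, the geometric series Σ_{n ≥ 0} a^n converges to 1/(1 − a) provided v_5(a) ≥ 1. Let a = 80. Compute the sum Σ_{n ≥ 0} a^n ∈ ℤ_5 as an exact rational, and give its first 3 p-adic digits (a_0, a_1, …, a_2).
Σ a^n = 1/(1 − a) = -1/79;  first 3 digits = (1, 1, 4)

v_5(a) = 1 ≥ 1, so the series converges in ℤ_5 to 1/(1 − a) = 1/(1 − 80) = -1/79. Expand this rational in ℤ_5: compute digits iteratively via d_i = x_i mod 5, x_{i+1} = (x_i − d_i)/5. The first 3 digits are (1, 1, 4).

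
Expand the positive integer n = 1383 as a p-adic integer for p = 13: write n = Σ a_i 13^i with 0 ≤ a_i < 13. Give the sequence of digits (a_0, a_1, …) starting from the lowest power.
(a_0, a_1, …) = (5, 2, 8)

Repeated division by 13 gives the digits low-to-high: 1383 = 5 + 2·13^1 + 8·13^2. Digit sequence: (5, 2, 8).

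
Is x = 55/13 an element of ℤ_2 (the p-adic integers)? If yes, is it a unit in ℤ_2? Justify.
x ∈ ℤ_2^× (unit); v_2(x) = 0

ℤ_2 = {x ∈ ℚ_2 : v_2(x) ≥ 0} and ℤ_2^× = {x ∈ ℤ_2 : v_2(x) = 0}. Here v_2(55/13) = v_2(num) − v_2(den) = 0; compare against these criteria.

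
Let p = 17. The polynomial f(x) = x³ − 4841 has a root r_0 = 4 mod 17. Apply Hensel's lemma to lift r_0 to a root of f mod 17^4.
r_3 = 11224 (mod 83521)

Hensel: r_{i+1} = r_i − f(r_i)/f′(r_i) mod 17^{i+2}, where f′(x) = 3x². Iterate:
  r_0 = 4 (mod 17)
  r_1 = 242 (mod 289)
  r_2 = 1398 (mod 4913)
  r_3 = 11224 (mod 83521)
Final: r = 11224 with f(r) ≡ 0 mod 17^4.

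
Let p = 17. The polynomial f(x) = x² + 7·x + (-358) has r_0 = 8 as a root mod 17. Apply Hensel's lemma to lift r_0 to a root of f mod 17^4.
r_3 = 24420 (mod 83521)

Hensel: r_{i+1} = r_i − f(r_i)·(f′(r_i))^{-1} mod 17^{i+2}, f′(x) = 2x + 7. Iterate:
  r_0 = 8 (mod 17)
  r_1 = 144 (mod 289)
  r_2 = 4768 (mod 4913)
  r_3 = 24420 (mod 83521)
Final: r = 24420 satisfies f(r) ≡ 0 mod 17^4.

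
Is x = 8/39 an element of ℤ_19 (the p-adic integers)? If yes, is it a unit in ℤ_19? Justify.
x ∈ ℤ_19^× (unit); v_19(x) = 0

ℤ_19 = {x ∈ ℚ_19 : v_19(x) ≥ 0} and ℤ_19^× = {x ∈ ℤ_19 : v_19(x) = 0}. Here v_19(8/39) = v_19(num) − v_19(den) = 0; compare against these criteria.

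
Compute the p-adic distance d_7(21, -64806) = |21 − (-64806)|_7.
d_7(21, -64806) = 1/2401

Step 1 — x − y = 21 − (-64806) = 64827. Step 2 — v_7(64827) = 4 (factor: 64827 = (7^4 · 27); the sign does not affect v_p). Step 3 — |x − y|_7 = 7^{-4} = 1/2401.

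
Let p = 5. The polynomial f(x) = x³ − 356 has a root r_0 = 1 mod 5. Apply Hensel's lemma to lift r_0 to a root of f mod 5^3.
r_2 = 61 (mod 125)

Hensel: r_{i+1} = r_i − f(r_i)/f′(r_i) mod 5^{i+2}, where f′(x) = 3x². Iterate:
  r_0 = 1 (mod 5)
  r_1 = 11 (mod 25)
  r_2 = 61 (mod 125)
Final: r = 61 with f(r) ≡ 0 mod 5^3.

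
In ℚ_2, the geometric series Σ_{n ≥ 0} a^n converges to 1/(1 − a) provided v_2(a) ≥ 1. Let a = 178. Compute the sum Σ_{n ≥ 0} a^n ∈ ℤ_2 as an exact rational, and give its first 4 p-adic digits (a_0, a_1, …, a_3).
Σ a^n = 1/(1 − a) = -1/177;  first 4 digits = (1, 1, 1, 1)

v_2(a) = 1 ≥ 1, so the series converges in ℤ_2 to 1/(1 − a) = 1/(1 − 178) = -1/177. Expand this rational in ℤ_2: compute digits iteratively via d_i = x_i mod 2, x_{i+1} = (x_i − d_i)/2. The first 4 digits are (1, 1, 1, 1).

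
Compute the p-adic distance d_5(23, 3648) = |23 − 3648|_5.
d_5(23, 3648) = 1/125

Step 1 — x − y = 23 − 3648 = -3625. Step 2 — v_5(-3625) = 3 (factor: -3625 = −(5^3 · 29); the sign does not affect v_p). Step 3 — |x − y|_5 = 5^{-3} = 1/125.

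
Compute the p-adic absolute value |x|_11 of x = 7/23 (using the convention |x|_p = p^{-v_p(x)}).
|7/23|_11 = 1

Step 1 — compute v_11(x) by factoring powers of 11 out of the numerator and denominator: v_11(7/23) = 0. Step 2 — apply |x|_p = p^{-v_p(x)} = 11^{0} = 1.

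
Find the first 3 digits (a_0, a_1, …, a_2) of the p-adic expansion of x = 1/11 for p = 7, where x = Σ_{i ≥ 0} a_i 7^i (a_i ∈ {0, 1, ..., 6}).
(a_0, …, a_2) = (2, 1, 3)

v_7(1/11) = 0 (numerator and denominator both coprime to 7), so x ∈ ℤ_7^×. Compute digits iteratively via a_i = x_i mod 7, x_{i+1} = (x_i − a_i)/7, with x_0 = x:
  x_0 = 1/11;  a_0 = 2;  x_1 = (x_0 − 2)/7 = -3/11
  x_1 = -3/11;  a_1 = 1;  x_2 = (x_1 − 1)/7 = -2/11
  x_2 = -2/11;  a_2 = 3;  x_3 = (x_2 − 3)/7 = -5/11
Digits: (2, 1, 3).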